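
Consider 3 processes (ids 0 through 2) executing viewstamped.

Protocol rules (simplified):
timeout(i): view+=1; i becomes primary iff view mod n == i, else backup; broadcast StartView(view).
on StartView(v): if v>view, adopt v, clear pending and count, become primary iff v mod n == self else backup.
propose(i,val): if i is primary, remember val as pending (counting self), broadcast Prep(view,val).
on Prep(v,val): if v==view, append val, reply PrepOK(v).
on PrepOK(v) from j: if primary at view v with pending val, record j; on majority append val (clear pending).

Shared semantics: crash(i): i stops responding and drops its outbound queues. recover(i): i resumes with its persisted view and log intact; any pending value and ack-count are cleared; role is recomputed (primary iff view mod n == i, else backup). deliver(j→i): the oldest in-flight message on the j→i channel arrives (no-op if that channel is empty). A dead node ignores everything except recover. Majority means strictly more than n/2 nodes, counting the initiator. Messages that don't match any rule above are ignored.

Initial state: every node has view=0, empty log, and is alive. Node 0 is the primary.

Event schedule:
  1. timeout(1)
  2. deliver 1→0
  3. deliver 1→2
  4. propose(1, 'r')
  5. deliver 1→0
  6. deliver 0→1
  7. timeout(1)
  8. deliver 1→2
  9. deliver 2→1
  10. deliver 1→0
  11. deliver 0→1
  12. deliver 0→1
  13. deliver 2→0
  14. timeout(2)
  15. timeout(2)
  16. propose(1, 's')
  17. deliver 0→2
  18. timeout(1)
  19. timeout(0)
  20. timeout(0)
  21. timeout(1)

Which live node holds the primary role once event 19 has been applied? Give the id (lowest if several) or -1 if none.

0

[1] timeout(1) → N1(prim v1 [-])
[2] deliver 1→0 → N0(back v1 [-])
[3] deliver 1→2 → N2(back v1 [-])
[4] propose(1,'r') → ∅
[5] deliver 1→0 → N0(back v1 [r])
[6] deliver 0→1 → N1(prim v1 [r])
[7] timeout(1) → N1(back v2 [r])
[8] deliver 1→2 → N2(back v1 [r])
[9] deliver 2→1 → ∅
[10] deliver 1→0 → N0(back v2 [r])
[11] deliver 0→1 → ∅
[12] deliver 0→1 → ∅
[13] deliver 2→0 → ∅
[14] timeout(2) → N2(prim v2 [r])
[15] timeout(2) → N2(back v3 [r])
[16] propose(1,'s') → ∅
[17] deliver 0→2 → ∅
[18] timeout(1) → N1(back v3 [r])
[19] timeout(0) → N0(prim v3 [r])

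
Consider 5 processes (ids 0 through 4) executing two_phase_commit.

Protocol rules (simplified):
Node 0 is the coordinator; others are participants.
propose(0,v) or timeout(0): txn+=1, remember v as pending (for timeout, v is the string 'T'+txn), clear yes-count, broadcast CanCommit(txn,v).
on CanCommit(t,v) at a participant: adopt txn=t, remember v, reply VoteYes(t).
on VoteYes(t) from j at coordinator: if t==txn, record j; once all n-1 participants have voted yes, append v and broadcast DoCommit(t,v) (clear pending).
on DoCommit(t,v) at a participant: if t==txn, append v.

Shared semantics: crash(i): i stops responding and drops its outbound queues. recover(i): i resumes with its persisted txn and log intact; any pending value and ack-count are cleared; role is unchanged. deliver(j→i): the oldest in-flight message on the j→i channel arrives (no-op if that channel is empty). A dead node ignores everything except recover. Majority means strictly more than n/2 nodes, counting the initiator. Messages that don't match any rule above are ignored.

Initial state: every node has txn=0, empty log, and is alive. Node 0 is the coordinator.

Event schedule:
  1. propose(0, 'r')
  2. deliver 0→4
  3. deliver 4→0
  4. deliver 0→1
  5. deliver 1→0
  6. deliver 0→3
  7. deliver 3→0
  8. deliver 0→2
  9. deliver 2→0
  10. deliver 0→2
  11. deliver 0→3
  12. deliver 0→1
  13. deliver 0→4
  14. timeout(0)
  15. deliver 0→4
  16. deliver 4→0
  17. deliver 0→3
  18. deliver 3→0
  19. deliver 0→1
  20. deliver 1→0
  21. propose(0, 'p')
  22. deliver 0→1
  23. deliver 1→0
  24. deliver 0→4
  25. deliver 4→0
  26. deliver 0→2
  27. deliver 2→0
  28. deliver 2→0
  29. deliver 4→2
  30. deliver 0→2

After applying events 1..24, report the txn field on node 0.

after 1 — propose(0,'r'): n0:coor/t1/[-]
after 2 — deliver 0→4: n4:part/t1/[-]
after 3 — deliver 4→0: ·
after 4 — deliver 0→1: n1:part/t1/[-]
after 5 — deliver 1→0: ·
after 6 — deliver 0→3: n3:part/t1/[-]
after 7 — deliver 3→0: ·
after 8 — deliver 0→2: n2:part/t1/[-]
after 9 — deliver 2→0: n0:coor/t1/[r]
after 10 — deliver 0→2: n2:part/t1/[r]
after 11 — deliver 0→3: n3:part/t1/[r]
after 12 — deliver 0→1: n1:part/t1/[r]
after 13 — deliver 0→4: n4:part/t1/[r]
after 14 — timeout(0): n0:coor/t2/[r]
after 15 — deliver 0→4: n4:part/t2/[r]
after 16 — deliver 4→0: ·
after 17 — deliver 0→3: n3:part/t2/[r]
after 18 — deliver 3→0: ·
after 19 — deliver 0→1: n1:part/t2/[r]
after 20 — deliver 1→0: ·
after 21 — propose(0,'p'): n0:coor/t3/[r]
after 22 — deliver 0→1: n1:part/t3/[r]
after 23 — deliver 1→0: ·
after 24 — deliver 0→4: n4:part/t3/[r]

3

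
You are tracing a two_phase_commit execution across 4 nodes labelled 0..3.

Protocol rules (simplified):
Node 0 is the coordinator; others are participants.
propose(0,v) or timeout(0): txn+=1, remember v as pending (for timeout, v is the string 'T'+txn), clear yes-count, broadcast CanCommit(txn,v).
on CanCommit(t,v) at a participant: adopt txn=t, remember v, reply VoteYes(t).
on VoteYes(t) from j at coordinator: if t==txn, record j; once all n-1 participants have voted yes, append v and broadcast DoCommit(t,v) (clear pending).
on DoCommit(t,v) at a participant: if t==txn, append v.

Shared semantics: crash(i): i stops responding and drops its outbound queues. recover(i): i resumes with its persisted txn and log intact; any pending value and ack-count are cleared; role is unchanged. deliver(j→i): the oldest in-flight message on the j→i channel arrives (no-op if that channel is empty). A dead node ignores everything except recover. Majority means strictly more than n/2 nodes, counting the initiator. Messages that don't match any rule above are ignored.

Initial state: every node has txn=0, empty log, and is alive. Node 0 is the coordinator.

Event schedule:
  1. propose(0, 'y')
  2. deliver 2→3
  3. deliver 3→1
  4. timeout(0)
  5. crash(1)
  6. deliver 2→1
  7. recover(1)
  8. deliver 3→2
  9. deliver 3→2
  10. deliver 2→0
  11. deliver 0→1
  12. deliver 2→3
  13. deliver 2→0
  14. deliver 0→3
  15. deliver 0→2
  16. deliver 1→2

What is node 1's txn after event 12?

1

[1] propose(0,'y') → N0(coor t1 [-])
[2] deliver 2→3 → ∅
[3] deliver 3→1 → ∅
[4] timeout(0) → N0(coor t2 [-])
[5] crash(1) → N1(✗part t0 [-])
[6] deliver 2→1 → ∅
[7] recover(1) → N1(part t0 [-])
[8] deliver 3→2 → ∅
[9] deliver 3→2 → ∅
[10] deliver 2→0 → ∅
[11] deliver 0→1 → N1(part t1 [-])
[12] deliver 2→3 → ∅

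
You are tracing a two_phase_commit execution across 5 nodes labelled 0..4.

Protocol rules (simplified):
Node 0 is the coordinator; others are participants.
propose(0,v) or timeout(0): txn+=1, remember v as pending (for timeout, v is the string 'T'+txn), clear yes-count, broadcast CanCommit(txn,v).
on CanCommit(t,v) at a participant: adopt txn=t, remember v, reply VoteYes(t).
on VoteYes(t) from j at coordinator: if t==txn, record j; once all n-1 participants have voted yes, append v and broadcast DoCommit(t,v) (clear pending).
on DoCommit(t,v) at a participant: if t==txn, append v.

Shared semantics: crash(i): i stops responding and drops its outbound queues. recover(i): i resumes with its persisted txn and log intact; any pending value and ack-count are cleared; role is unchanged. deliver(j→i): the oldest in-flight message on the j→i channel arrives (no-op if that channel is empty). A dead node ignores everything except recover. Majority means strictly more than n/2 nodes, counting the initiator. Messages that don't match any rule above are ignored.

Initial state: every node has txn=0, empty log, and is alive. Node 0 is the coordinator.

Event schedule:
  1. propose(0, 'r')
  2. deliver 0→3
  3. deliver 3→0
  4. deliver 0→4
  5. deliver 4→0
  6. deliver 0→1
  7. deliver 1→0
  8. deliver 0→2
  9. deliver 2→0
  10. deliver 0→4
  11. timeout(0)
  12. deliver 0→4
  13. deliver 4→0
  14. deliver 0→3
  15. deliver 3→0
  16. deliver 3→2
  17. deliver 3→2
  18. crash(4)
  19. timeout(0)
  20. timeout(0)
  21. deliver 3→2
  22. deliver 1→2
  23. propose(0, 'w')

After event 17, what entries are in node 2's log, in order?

empty

after 1 — propose(0,'r'): n0:coor/t1/[-]
after 2 — deliver 0→3: n3:part/t1/[-]
after 3 — deliver 3→0: ·
after 4 — deliver 0→4: n4:part/t1/[-]
after 5 — deliver 4→0: ·
after 6 — deliver 0→1: n1:part/t1/[-]
after 7 — deliver 1→0: ·
after 8 — deliver 0→2: n2:part/t1/[-]
after 9 — deliver 2→0: n0:coor/t1/[r]
after 10 — deliver 0→4: n4:part/t1/[r]
after 11 — timeout(0): n0:coor/t2/[r]
after 12 — deliver 0→4: n4:part/t2/[r]
after 13 — deliver 4→0: ·
after 14 — deliver 0→3: n3:part/t1/[r]
after 15 — deliver 3→0: ·
after 16 — deliver 3→2: ·
after 17 — deliver 3→2: ·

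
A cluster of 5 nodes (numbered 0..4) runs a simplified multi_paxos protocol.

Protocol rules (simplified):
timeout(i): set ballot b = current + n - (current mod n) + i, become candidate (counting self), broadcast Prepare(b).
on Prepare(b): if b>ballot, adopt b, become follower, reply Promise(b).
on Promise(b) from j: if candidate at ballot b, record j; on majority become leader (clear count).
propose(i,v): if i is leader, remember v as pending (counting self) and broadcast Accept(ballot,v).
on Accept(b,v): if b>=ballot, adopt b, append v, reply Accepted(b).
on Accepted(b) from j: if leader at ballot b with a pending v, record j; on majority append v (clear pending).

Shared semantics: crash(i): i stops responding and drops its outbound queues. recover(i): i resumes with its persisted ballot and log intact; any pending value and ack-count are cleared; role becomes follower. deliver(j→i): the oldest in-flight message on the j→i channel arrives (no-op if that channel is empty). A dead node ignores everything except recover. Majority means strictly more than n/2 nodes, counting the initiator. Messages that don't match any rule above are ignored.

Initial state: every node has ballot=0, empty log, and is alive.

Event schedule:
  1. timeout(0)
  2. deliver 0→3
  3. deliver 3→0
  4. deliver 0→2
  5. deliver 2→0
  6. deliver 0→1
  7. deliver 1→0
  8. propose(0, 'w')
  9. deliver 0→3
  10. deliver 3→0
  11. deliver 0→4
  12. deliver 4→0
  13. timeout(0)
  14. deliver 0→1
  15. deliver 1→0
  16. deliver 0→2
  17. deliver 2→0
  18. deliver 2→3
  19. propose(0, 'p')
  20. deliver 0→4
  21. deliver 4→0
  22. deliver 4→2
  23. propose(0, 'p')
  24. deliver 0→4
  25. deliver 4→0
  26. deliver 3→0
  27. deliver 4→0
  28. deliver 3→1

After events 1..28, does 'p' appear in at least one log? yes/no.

no

e1 timeout(0): 0[cand,b=5,-]
e2 deliver 0→3: 3[foll,b=5,-]
e3 deliver 3→0: ·
e4 deliver 0→2: 2[foll,b=5,-]
e5 deliver 2→0: 0[lead,b=5,-]
e6 deliver 0→1: 1[foll,b=5,-]
e7 deliver 1→0: ·
e8 propose(0,'w'): ·
e9 deliver 0→3: 3[foll,b=5,w]
e10 deliver 3→0: ·
e11 deliver 0→4: 4[foll,b=5,-]
e12 deliver 4→0: ·
e13 timeout(0): 0[cand,b=10,-]
e14 deliver 0→1: 1[foll,b=5,w]
e15 deliver 1→0: ·
e16 deliver 0→2: 2[foll,b=5,w]
e17 deliver 2→0: ·
e18 deliver 2→3: ·
e19 propose(0,'p'): ·
e20 deliver 0→4: 4[foll,b=5,w]
e21 deliver 4→0: ·
e22 deliver 4→2: ·
e23 propose(0,'p'): ·
e24 deliver 0→4: 4[foll,b=10,w]
e25 deliver 4→0: ·
e26 deliver 3→0: ·
e27 deliver 4→0: ·
e28 deliver 3→1: ·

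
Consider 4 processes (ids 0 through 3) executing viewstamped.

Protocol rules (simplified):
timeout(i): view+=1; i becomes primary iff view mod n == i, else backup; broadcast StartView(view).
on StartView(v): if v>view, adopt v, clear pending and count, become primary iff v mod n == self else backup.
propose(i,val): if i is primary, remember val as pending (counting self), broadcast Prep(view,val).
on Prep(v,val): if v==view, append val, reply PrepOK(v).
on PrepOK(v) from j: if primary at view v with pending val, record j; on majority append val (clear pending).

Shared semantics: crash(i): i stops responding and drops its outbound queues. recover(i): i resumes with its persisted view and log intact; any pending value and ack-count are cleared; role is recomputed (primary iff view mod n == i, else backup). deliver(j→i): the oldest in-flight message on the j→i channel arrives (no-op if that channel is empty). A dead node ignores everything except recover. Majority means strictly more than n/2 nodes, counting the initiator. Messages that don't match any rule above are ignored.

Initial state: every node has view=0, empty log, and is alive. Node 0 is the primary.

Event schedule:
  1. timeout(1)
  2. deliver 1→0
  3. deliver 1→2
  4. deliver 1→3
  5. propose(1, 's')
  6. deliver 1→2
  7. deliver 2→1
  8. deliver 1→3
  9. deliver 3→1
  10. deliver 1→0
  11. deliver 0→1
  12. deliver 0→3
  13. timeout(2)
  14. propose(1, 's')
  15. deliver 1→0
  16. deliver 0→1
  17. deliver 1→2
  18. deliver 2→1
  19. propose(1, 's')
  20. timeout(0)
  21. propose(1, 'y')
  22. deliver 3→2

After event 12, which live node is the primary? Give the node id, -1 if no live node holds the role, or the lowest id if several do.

1. timeout(1):  <1:prim v1 ->
2. deliver 1→0:  <0:back v1 ->
3. deliver 1→2:  <2:back v1 ->
4. deliver 1→3:  <3:back v1 ->
5. propose(1,'s'):  nop
6. deliver 1→2:  <2:back v1 s>
7. deliver 2→1:  nop
8. deliver 1→3:  <3:back v1 s>
9. deliver 3→1:  <1:prim v1 s>
10. deliver 1→0:  <0:back v1 s>
11. deliver 0→1:  nop
12. deliver 0→3:  nop

1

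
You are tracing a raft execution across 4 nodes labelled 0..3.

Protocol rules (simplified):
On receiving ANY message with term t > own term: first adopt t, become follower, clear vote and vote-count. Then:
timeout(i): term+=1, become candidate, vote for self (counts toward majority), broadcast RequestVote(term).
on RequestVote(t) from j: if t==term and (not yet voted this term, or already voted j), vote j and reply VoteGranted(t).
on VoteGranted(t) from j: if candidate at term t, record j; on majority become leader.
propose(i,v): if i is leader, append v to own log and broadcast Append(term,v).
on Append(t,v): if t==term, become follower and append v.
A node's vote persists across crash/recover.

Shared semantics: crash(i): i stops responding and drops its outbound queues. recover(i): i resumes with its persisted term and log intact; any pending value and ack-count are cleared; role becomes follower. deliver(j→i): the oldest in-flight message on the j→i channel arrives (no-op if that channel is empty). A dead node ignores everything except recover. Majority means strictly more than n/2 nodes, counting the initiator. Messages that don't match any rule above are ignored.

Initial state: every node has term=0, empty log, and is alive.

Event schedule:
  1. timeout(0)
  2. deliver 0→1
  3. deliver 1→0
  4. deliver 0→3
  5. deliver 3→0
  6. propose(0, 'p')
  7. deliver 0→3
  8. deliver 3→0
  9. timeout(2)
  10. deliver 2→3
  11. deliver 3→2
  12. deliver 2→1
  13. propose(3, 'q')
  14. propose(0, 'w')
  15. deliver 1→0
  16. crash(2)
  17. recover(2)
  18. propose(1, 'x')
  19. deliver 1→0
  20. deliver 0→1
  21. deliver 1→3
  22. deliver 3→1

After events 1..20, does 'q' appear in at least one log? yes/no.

e1 timeout(0): 0[cand,t=1,-]
e2 deliver 0→1: 1[foll,t=1,-]
e3 deliver 1→0: ·
e4 deliver 0→3: 3[foll,t=1,-]
e5 deliver 3→0: 0[lead,t=1,-]
e6 propose(0,'p'): 0[lead,t=1,p]
e7 deliver 0→3: 3[foll,t=1,p]
e8 deliver 3→0: ·
e9 timeout(2): 2[cand,t=1,-]
e10 deliver 2→3: ·
e11 deliver 3→2: ·
e12 deliver 2→1: ·
e13 propose(3,'q'): ·
e14 propose(0,'w'): 0[lead,t=1,p,w]
e15 deliver 1→0: ·
e16 crash(2): 2[✗cand,t=1,-]
e17 recover(2): 2[foll,t=1,-]
e18 propose(1,'x'): ·
e19 deliver 1→0: ·
e20 deliver 0→1: 1[foll,t=1,p]

no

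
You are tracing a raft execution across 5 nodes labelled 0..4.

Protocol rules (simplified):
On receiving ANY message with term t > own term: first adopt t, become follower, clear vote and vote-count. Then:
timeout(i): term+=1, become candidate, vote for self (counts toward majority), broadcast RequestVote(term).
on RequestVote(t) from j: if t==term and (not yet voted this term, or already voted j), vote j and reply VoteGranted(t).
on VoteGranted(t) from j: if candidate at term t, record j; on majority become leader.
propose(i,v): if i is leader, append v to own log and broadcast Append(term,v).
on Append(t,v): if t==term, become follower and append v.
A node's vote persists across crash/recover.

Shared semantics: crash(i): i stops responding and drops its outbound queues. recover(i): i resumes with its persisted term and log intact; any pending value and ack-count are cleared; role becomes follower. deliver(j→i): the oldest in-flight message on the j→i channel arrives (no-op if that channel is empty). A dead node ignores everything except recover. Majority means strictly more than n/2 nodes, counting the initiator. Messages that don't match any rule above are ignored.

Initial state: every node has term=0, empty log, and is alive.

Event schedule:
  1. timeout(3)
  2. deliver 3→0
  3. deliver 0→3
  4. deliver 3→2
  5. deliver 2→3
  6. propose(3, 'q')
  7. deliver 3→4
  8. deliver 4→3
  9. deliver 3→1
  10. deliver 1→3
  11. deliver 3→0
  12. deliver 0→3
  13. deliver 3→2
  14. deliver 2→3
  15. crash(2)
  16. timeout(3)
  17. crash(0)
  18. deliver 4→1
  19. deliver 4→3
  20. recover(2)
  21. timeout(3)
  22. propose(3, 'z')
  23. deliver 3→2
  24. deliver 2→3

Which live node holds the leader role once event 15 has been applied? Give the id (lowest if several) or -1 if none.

3

e1 timeout(3): 3[cand,t=1,-]
e2 deliver 3→0: 0[foll,t=1,-]
e3 deliver 0→3: ·
e4 deliver 3→2: 2[foll,t=1,-]
e5 deliver 2→3: 3[lead,t=1,-]
e6 propose(3,'q'): 3[lead,t=1,q]
e7 deliver 3→4: 4[foll,t=1,-]
e8 deliver 4→3: ·
e9 deliver 3→1: 1[foll,t=1,-]
e10 deliver 1→3: ·
e11 deliver 3→0: 0[foll,t=1,q]
e12 deliver 0→3: ·
e13 deliver 3→2: 2[foll,t=1,q]
e14 deliver 2→3: ·
e15 crash(2): 2[✗foll,t=1,q]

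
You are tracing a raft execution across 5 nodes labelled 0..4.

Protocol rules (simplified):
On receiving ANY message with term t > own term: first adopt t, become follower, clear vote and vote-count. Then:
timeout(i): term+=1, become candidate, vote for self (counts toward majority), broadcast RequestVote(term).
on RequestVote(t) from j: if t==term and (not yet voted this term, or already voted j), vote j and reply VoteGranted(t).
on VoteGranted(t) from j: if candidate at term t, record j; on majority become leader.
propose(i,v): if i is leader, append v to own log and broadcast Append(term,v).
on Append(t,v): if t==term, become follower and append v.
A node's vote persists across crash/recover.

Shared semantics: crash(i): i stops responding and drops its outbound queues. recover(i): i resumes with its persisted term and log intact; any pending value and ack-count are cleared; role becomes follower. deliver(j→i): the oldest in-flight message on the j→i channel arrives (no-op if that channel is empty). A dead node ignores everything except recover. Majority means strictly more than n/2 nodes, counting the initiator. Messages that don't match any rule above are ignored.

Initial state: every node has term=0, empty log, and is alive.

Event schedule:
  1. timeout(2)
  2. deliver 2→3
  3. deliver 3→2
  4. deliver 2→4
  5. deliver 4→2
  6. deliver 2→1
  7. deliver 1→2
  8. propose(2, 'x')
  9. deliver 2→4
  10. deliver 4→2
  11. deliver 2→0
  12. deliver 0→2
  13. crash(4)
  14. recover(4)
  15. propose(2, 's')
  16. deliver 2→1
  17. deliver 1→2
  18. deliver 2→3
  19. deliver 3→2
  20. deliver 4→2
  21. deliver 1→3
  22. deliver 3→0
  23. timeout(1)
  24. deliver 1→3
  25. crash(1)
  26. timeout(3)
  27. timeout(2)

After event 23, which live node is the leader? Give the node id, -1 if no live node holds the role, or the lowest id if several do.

after 1 — timeout(2): n2:cand/t1/[-]
after 2 — deliver 2→3: n3:foll/t1/[-]
after 3 — deliver 3→2: ·
after 4 — deliver 2→4: n4:foll/t1/[-]
after 5 — deliver 4→2: n2:lead/t1/[-]
after 6 — deliver 2→1: n1:foll/t1/[-]
after 7 — deliver 1→2: ·
after 8 — propose(2,'x'): n2:lead/t1/[x]
after 9 — deliver 2→4: n4:foll/t1/[x]
after 10 — deliver 4→2: ·
after 11 — deliver 2→0: n0:foll/t1/[-]
after 12 — deliver 0→2: ·
after 13 — crash(4): n4:✗foll/t1/[x]
after 14 — recover(4): n4:foll/t1/[x]
after 15 — propose(2,'s'): n2:lead/t1/[x,s]
after 16 — deliver 2→1: n1:foll/t1/[x]
after 17 — deliver 1→2: ·
after 18 — deliver 2→3: n3:foll/t1/[x]
after 19 — deliver 3→2: ·
after 20 — deliver 4→2: ·
after 21 — deliver 1→3: ·
after 22 — deliver 3→0: ·
after 23 — timeout(1): n1:cand/t2/[x]

2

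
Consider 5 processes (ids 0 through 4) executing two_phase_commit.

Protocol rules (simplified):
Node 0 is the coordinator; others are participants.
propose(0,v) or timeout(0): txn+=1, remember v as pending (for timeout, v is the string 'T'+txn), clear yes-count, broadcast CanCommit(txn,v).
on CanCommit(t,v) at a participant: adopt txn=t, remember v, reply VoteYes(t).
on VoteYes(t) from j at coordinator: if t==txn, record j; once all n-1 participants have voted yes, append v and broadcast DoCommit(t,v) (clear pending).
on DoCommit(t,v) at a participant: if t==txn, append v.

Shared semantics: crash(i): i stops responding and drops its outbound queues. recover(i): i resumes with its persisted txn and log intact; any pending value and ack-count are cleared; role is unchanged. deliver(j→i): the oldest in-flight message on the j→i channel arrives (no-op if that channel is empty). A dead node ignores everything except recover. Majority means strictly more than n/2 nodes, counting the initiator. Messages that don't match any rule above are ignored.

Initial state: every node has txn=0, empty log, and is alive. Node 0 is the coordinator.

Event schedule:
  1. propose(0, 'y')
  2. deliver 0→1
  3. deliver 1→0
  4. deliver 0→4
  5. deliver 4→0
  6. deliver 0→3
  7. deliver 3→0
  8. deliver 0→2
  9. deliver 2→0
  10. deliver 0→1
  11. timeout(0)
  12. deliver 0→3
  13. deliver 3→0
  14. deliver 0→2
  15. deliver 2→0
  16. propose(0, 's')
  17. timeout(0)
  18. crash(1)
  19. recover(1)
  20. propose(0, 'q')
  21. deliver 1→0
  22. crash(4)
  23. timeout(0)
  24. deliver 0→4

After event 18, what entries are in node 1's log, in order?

[1] propose(0,'y') → N0(coor t1 [-])
[2] deliver 0→1 → N1(part t1 [-])
[3] deliver 1→0 → ∅
[4] deliver 0→4 → N4(part t1 [-])
[5] deliver 4→0 → ∅
[6] deliver 0→3 → N3(part t1 [-])
[7] deliver 3→0 → ∅
[8] deliver 0→2 → N2(part t1 [-])
[9] deliver 2→0 → N0(coor t1 [y])
[10] deliver 0→1 → N1(part t1 [y])
[11] timeout(0) → N0(coor t2 [y])
[12] deliver 0→3 → N3(part t1 [y])
[13] deliver 3→0 → ∅
[14] deliver 0→2 → N2(part t1 [y])
[15] deliver 2→0 → ∅
[16] propose(0,'s') → N0(coor t3 [y])
[17] timeout(0) → N0(coor t4 [y])
[18] crash(1) → N1(✗part t1 [y])

y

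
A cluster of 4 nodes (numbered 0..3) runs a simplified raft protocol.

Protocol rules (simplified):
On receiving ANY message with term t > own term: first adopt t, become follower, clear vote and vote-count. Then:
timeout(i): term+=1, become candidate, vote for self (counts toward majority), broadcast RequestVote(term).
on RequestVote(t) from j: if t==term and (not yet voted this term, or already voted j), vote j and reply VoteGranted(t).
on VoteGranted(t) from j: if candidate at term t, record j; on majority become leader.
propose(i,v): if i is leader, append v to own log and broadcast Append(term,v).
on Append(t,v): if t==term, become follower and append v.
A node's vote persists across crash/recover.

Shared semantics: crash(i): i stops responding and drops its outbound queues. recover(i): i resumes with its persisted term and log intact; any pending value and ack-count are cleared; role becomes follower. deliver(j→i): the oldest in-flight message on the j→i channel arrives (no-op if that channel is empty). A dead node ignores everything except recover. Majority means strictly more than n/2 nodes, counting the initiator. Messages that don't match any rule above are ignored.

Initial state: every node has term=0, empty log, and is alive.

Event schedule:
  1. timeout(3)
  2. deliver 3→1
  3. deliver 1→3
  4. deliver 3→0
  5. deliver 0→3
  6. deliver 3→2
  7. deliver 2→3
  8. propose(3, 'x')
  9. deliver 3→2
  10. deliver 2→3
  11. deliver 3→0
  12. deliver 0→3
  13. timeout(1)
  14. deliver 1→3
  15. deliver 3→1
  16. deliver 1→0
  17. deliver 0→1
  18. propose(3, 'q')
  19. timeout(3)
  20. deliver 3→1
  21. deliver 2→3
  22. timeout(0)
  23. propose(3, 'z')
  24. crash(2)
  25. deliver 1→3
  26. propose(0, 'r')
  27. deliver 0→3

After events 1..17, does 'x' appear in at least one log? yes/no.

yes

[1] timeout(3) → N3(cand t1 [-])
[2] deliver 3→1 → N1(foll t1 [-])
[3] deliver 1→3 → ∅
[4] deliver 3→0 → N0(foll t1 [-])
[5] deliver 0→3 → N3(lead t1 [-])
[6] deliver 3→2 → N2(foll t1 [-])
[7] deliver 2→3 → ∅
[8] propose(3,'x') → N3(lead t1 [x])
[9] deliver 3→2 → N2(foll t1 [x])
[10] deliver 2→3 → ∅
[11] deliver 3→0 → N0(foll t1 [x])
[12] deliver 0→3 → ∅
[13] timeout(1) → N1(cand t2 [-])
[14] deliver 1→3 → N3(foll t2 [x])
[15] deliver 3→1 → ∅
[16] deliver 1→0 → N0(foll t2 [x])
[17] deliver 0→1 → ∅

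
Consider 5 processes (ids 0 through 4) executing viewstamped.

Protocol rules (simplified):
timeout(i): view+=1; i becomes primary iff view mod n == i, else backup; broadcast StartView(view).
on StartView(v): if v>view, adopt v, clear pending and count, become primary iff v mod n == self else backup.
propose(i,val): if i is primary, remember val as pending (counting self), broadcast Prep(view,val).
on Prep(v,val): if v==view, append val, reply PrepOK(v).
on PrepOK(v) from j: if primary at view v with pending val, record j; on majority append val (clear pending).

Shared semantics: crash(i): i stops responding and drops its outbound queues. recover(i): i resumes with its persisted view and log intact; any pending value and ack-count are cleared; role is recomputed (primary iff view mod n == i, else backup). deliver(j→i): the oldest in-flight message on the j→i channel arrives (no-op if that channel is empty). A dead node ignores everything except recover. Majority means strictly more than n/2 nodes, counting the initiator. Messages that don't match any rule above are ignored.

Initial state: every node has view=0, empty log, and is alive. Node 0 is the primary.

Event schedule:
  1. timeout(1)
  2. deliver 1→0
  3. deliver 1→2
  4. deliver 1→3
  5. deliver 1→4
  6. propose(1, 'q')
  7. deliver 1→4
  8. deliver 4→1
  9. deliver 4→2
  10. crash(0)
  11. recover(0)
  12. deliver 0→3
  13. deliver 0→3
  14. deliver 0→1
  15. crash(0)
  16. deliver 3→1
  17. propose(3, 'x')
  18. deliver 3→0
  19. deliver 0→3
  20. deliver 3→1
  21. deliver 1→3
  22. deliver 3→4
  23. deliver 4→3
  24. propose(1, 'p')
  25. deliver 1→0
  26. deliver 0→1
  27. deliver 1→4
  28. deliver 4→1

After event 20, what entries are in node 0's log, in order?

after 1 — timeout(1): n1:prim/v1/[-]
after 2 — deliver 1→0: n0:back/v1/[-]
after 3 — deliver 1→2: n2:back/v1/[-]
after 4 — deliver 1→3: n3:back/v1/[-]
after 5 — deliver 1→4: n4:back/v1/[-]
after 6 — propose(1,'q'): ·
after 7 — deliver 1→4: n4:back/v1/[q]
after 8 — deliver 4→1: ·
after 9 — deliver 4→2: ·
after 10 — crash(0): n0:✗back/v1/[-]
after 11 — recover(0): n0:back/v1/[-]
after 12 — deliver 0→3: ·
after 13 — deliver 0→3: ·
after 14 — deliver 0→1: ·
after 15 — crash(0): n0:✗back/v1/[-]
after 16 — deliver 3→1: ·
after 17 — propose(3,'x'): ·
after 18 — deliver 3→0: ·
after 19 — deliver 0→3: ·
after 20 — deliver 3→1: ·

empty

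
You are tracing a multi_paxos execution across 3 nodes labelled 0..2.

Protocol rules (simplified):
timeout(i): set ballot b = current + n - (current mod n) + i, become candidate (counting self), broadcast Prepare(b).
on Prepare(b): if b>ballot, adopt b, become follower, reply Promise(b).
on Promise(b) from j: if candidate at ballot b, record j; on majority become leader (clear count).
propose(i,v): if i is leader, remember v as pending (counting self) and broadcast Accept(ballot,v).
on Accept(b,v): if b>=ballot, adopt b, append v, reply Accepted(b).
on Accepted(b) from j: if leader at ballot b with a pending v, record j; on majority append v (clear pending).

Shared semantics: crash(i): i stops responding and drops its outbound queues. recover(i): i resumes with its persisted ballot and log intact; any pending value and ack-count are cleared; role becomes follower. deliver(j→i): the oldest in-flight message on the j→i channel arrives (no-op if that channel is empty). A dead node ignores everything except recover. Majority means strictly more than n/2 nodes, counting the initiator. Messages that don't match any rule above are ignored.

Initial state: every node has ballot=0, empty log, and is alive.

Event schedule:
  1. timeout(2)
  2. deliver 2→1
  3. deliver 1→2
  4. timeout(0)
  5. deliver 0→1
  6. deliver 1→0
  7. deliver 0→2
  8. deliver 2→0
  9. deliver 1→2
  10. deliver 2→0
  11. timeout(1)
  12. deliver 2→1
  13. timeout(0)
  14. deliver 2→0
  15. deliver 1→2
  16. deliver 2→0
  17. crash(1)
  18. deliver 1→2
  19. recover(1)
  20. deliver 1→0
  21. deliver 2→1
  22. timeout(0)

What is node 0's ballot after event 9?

5

1. timeout(2):  <2:cand b5 ->
2. deliver 2→1:  <1:foll b5 ->
3. deliver 1→2:  <2:lead b5 ->
4. timeout(0):  <0:cand b3 ->
5. deliver 0→1:  nop
6. deliver 1→0:  nop
7. deliver 0→2:  nop
8. deliver 2→0:  <0:foll b5 ->
9. deliver 1→2:  nop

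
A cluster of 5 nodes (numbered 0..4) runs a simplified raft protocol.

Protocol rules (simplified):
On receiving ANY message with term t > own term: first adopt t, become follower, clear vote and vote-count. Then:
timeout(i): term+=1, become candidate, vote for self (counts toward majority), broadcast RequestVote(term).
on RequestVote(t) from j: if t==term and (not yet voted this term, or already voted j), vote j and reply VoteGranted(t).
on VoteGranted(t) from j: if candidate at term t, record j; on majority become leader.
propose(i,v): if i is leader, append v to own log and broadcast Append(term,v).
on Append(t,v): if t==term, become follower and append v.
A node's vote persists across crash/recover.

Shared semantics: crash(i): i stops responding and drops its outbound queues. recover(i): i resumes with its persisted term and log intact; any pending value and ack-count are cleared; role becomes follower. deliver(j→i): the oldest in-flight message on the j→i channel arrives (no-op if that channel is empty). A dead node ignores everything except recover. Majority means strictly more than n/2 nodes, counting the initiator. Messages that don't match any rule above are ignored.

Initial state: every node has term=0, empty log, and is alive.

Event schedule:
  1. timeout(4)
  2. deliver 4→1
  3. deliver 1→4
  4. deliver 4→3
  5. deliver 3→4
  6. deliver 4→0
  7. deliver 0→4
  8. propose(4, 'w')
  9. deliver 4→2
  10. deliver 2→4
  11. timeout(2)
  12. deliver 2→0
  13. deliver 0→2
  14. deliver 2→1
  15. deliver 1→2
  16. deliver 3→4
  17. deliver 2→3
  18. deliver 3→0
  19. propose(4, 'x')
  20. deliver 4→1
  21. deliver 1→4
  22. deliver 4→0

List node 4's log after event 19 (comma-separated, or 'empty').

w,x

1. timeout(4):  <4:cand t1 ->
2. deliver 4→1:  <1:foll t1 ->
3. deliver 1→4:  nop
4. deliver 4→3:  <3:foll t1 ->
5. deliver 3→4:  <4:lead t1 ->
6. deliver 4→0:  <0:foll t1 ->
7. deliver 0→4:  nop
8. propose(4,'w'):  <4:lead t1 w>
9. deliver 4→2:  <2:foll t1 ->
10. deliver 2→4:  nop
11. timeout(2):  <2:cand t2 ->
12. deliver 2→0:  <0:foll t2 ->
13. deliver 0→2:  nop
14. deliver 2→1:  <1:foll t2 ->
15. deliver 1→2:  <2:lead t2 ->
16. deliver 3→4:  nop
17. deliver 2→3:  <3:foll t2 ->
18. deliver 3→0:  nop
19. propose(4,'x'):  <4:lead t1 w,x>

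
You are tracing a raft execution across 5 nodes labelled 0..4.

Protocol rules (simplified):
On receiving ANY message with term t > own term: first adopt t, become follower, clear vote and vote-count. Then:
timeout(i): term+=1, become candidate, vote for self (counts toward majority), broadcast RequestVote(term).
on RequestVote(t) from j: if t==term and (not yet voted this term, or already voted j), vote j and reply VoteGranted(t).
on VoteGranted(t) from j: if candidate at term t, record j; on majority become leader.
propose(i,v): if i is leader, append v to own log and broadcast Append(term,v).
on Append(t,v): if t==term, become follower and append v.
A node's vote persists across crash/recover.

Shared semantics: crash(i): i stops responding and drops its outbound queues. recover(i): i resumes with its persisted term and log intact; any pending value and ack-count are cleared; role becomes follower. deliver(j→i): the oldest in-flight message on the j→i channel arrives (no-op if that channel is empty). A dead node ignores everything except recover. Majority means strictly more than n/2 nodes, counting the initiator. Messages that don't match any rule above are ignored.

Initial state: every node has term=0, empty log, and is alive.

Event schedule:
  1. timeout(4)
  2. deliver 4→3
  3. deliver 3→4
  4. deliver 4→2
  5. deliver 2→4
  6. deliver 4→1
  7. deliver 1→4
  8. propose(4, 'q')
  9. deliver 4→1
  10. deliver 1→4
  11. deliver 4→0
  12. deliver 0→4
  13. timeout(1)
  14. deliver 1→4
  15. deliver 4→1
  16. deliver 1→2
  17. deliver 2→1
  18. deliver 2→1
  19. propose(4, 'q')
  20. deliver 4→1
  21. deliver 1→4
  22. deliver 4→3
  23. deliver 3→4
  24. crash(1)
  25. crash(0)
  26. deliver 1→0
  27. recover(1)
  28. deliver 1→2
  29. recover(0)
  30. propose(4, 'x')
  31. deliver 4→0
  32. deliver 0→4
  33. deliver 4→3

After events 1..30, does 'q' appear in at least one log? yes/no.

yes

after 1 — timeout(4): n4:cand/t1/[-]
after 2 — deliver 4→3: n3:foll/t1/[-]
after 3 — deliver 3→4: ·
after 4 — deliver 4→2: n2:foll/t1/[-]
after 5 — deliver 2→4: n4:lead/t1/[-]
after 6 — deliver 4→1: n1:foll/t1/[-]
after 7 — deliver 1→4: ·
after 8 — propose(4,'q'): n4:lead/t1/[q]
after 9 — deliver 4→1: n1:foll/t1/[q]
after 10 — deliver 1→4: ·
after 11 — deliver 4→0: n0:foll/t1/[-]
after 12 — deliver 0→4: ·
after 13 — timeout(1): n1:cand/t2/[q]
after 14 — deliver 1→4: n4:foll/t2/[q]
after 15 — deliver 4→1: ·
after 16 — deliver 1→2: n2:foll/t2/[-]
after 17 — deliver 2→1: n1:lead/t2/[q]
after 18 — deliver 2→1: ·
after 19 — propose(4,'q'): ·
after 20 — deliver 4→1: ·
after 21 — deliver 1→4: ·
after 22 — deliver 4→3: n3:foll/t1/[q]
after 23 — deliver 3→4: ·
after 24 — crash(1): n1:✗lead/t2/[q]
after 25 — crash(0): n0:✗foll/t1/[-]
after 26 — deliver 1→0: ·
after 27 — recover(1): n1:foll/t2/[q]
after 28 — deliver 1→2: ·
after 29 — recover(0): n0:foll/t1/[-]
after 30 — propose(4,'x'): ·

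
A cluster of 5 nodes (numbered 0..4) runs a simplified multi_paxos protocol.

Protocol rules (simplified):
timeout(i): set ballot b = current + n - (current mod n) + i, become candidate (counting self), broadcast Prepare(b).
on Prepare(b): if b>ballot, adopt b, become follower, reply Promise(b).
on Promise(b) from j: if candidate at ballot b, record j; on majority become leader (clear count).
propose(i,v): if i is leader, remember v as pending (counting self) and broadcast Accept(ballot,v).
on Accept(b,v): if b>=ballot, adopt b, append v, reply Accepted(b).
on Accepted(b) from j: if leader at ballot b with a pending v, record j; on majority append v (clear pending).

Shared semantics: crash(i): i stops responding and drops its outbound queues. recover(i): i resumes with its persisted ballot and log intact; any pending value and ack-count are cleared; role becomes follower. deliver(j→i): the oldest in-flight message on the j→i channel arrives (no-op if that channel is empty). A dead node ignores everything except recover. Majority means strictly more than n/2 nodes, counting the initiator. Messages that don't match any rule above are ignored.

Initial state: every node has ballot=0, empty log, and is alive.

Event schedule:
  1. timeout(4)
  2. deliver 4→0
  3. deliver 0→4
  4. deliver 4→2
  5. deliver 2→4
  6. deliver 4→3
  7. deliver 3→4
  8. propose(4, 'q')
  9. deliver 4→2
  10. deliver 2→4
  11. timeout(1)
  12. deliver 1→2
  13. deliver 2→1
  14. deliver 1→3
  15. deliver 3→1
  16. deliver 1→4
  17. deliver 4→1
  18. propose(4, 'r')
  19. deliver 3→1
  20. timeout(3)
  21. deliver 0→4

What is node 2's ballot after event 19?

9

[1] timeout(4) → N4(cand b9 [-])
[2] deliver 4→0 → N0(foll b9 [-])
[3] deliver 0→4 → ∅
[4] deliver 4→2 → N2(foll b9 [-])
[5] deliver 2→4 → N4(lead b9 [-])
[6] deliver 4→3 → N3(foll b9 [-])
[7] deliver 3→4 → ∅
[8] propose(4,'q') → ∅
[9] deliver 4→2 → N2(foll b9 [q])
[10] deliver 2→4 → ∅
[11] timeout(1) → N1(cand b6 [-])
[12] deliver 1→2 → ∅
[13] deliver 2→1 → ∅
[14] deliver 1→3 → ∅
[15] deliver 3→1 → ∅
[16] deliver 1→4 → ∅
[17] deliver 4→1 → N1(foll b9 [-])
[18] propose(4,'r') → ∅
[19] deliver 3→1 → ∅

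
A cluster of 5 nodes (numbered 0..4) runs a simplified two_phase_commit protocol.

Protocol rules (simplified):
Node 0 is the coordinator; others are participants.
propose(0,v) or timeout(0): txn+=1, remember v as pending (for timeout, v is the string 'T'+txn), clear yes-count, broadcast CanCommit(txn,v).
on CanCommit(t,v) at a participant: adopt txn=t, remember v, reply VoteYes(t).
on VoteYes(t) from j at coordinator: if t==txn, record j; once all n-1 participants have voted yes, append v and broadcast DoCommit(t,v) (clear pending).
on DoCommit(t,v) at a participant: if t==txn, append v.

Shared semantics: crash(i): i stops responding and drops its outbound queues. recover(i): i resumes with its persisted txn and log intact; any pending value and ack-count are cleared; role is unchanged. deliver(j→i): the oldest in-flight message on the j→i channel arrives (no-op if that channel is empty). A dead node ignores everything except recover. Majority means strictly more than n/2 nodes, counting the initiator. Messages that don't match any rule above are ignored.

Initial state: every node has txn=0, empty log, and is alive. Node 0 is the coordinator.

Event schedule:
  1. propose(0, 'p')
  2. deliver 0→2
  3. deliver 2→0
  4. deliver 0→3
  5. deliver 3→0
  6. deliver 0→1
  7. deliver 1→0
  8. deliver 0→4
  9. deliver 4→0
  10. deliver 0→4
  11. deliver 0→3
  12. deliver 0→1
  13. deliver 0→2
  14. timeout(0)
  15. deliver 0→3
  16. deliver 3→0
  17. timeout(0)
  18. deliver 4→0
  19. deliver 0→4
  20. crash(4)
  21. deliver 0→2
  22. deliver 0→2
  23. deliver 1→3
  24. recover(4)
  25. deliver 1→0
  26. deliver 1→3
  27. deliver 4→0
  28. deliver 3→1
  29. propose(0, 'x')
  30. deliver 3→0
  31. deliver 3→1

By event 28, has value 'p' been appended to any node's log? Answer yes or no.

step 1 propose(0,'p'): 0={coor,t=1,log=-}
step 2 deliver 0→2: 2={part,t=1,log=-}
step 3 deliver 2→0: —
step 4 deliver 0→3: 3={part,t=1,log=-}
step 5 deliver 3→0: —
step 6 deliver 0→1: 1={part,t=1,log=-}
step 7 deliver 1→0: —
step 8 deliver 0→4: 4={part,t=1,log=-}
step 9 deliver 4→0: 0={coor,t=1,log=p}
step 10 deliver 0→4: 4={part,t=1,log=p}
step 11 deliver 0→3: 3={part,t=1,log=p}
step 12 deliver 0→1: 1={part,t=1,log=p}
step 13 deliver 0→2: 2={part,t=1,log=p}
step 14 timeout(0): 0={coor,t=2,log=p}
step 15 deliver 0→3: 3={part,t=2,log=p}
step 16 deliver 3→0: —
step 17 timeout(0): 0={coor,t=3,log=p}
step 18 deliver 4→0: —
step 19 deliver 0→4: 4={part,t=2,log=p}
step 20 crash(4): 4={✗part,t=2,log=p}
step 21 deliver 0→2: 2={part,t=2,log=p}
step 22 deliver 0→2: 2={part,t=3,log=p}
step 23 deliver 1→3: —
step 24 recover(4): 4={part,t=2,log=p}
step 25 deliver 1→0: —
step 26 deliver 1→3: —
step 27 deliver 4→0: —
step 28 deliver 3→1: —

yes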